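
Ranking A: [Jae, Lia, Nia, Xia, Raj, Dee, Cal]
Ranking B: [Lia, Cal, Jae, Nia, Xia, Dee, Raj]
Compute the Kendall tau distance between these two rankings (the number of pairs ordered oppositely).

Assign each item its position (1..7) in the first ordering, then rewrite the second ordering as that position sequence:
positions: Jae→1, Lia→2, Nia→3, Xia→4, Raj→5, Dee→6, Cal→7
second ordering as positions: [2, 7, 1, 3, 4, 6, 5]
Discordant pairs = inversions in this position sequence.
2: 1 → 1
7: 1, 3, 4, 6, 5 → 5
1: 0
3: 0
4: 0
6: 5 → 1
5: 0
Total: 1 + 5 + 0 + 0 + 0 + 1 + 0 = 7

There are 7 discordant pairs.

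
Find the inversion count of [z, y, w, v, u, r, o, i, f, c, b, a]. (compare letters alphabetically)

66 inversions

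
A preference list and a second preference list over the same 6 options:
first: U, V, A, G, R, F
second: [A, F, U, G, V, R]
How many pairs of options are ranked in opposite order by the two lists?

7 pairs

Assign each item its position (1..6) in the first ordering, then rewrite the second ordering as that position sequence:
positions: U→1, V→2, A→3, G→4, R→5, F→6
second ordering as positions: [3, 6, 1, 4, 2, 5]
Discordant pairs = inversions in this position sequence.
3: 1, 2 → 2
6: 1, 4, 2, 5 → 4
1: 0
4: 2 → 1
2: 0
5: 0
Total: 2 + 4 + 0 + 1 + 0 + 0 = 7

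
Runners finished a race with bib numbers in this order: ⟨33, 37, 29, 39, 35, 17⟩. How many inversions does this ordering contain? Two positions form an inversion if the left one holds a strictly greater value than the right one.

Listing every pair i<j with a[i]>a[j] (using 1-based positions):
(1,3): 33 > 29
(1,6): 33 > 17
(2,3): 37 > 29
(2,5): 37 > 35
(2,6): 37 > 17
(3,6): 29 > 17
(4,5): 39 > 35
(4,6): 39 > 17
(5,6): 35 > 17
That's 9 pairs.

9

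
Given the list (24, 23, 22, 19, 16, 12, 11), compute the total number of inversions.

There are 21 inversions.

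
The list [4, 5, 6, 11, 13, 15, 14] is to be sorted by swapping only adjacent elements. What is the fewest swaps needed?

The minimum number of adjacent swaps to sort an array equals its inversion count, since every such swap removes exactly one inversion.
Count inversions — for each element, later elements that are smaller:
4: none → 0
5: none → 0
6: none → 0
11: none → 0
13: none → 0
15: 14 → 1
14: none → 0
Total inversions: 0 + 0 + 0 + 0 + 0 + 1 + 0 = 1

1 adjacent swap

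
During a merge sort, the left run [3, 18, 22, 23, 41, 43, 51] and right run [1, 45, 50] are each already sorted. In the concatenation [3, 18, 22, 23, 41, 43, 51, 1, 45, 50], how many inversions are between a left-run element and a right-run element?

For each element r of the right run, count left-run elements greater than r:
r = 1: 3, 18, 22, 23, 41, 43, 51 → 7
r = 45: 51 → 1
r = 50: 51 → 1
Cross-inversions: 7 + 1 + 1 = 9

9 split inversions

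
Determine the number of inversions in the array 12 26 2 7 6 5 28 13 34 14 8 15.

Out-of-order pairs: 25

Count, for each position, how many later elements it exceeds:
12: 5
26: 8
2: 0
7: 2
6: 1
5: 0
28: 4
13: 1
34: 3
14: 1
8: 0
15: 0
Sum: 5 + 8 + 0 + 2 + 1 + 0 + 4 + 1 + 3 + 1 + 0 + 0 = 25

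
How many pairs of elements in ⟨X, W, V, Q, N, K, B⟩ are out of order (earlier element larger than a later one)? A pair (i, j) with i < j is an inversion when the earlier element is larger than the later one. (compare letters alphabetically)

21

Count, for each position, how many later elements it exceeds:
X: 6
W: 5
V: 4
Q: 3
N: 2
K: 1
B: 0
Sum: 6 + 5 + 4 + 3 + 2 + 1 + 0 = 21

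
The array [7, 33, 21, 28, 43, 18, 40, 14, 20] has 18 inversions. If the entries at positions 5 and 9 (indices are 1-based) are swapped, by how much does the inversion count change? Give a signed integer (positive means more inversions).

-3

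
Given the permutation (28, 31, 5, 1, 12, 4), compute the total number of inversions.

Out-of-order index pairs (1-indexed):
(1,3): 28 > 5
(1,4): 28 > 1
(1,5): 28 > 12
(1,6): 28 > 4
(2,3): 31 > 5
(2,4): 31 > 1
(2,5): 31 > 12
(2,6): 31 > 4
(3,4): 5 > 1
(3,6): 5 > 4
(5,6): 12 > 4
That's 11 pairs.

Out-of-order pairs: 11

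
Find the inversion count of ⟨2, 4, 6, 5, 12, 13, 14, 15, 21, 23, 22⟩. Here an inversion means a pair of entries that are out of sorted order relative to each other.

There are 2 out-of-order pairs.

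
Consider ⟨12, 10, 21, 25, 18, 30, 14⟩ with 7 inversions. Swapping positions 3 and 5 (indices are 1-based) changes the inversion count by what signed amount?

Positions 3 and 5 hold 21 and 18; after swapping, the array is [12, 10, 18, 25, 21, 30, 14].
Sweep left to right; for each value list the smaller values that follow it:
12: 1
10: 0
18: 1
25: 2
21: 1
30: 1
14: 0
Sum: 1 + 0 + 1 + 2 + 1 + 1 + 0 = 6
Change: 6 − 7 = -1

-1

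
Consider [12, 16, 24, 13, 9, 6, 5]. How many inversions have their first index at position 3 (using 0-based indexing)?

3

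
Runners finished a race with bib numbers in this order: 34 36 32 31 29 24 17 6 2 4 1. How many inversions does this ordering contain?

Element-by-element contributions:
34 → 32, 31, 29, 24, 17, 6, 2, 4, 1 → 9
36 → 32, 31, 29, 24, 17, 6, 2, 4, 1 → 9
32 → 31, 29, 24, 17, 6, 2, 4, 1 → 8
31 → 29, 24, 17, 6, 2, 4, 1 → 7
29 → 24, 17, 6, 2, 4, 1 → 6
24 → 17, 6, 2, 4, 1 → 5
17 → 6, 2, 4, 1 → 4
6 → 2, 4, 1 → 3
2 → 1 → 1
4 → 1 → 1
1 → none → 0
Sum: 9 + 9 + 8 + 7 + 6 + 5 + 4 + 3 + 1 + 1 + 0 = 53

53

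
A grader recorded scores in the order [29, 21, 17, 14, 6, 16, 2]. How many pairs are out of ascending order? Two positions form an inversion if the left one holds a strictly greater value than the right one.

19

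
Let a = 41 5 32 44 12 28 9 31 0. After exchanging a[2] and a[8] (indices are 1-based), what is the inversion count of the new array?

Inversions: 31

Positions 2 and 8 hold 5 and 31; after swapping, the array is [41, 31, 32, 44, 12, 28, 9, 5, 0].
Count, for each position, how many later elements it exceeds:
41: 7
31: 5
32: 5
44: 5
12: 3
28: 3
9: 2
5: 1
0: 0
Sum: 7 + 5 + 5 + 5 + 3 + 3 + 2 + 1 + 0 = 31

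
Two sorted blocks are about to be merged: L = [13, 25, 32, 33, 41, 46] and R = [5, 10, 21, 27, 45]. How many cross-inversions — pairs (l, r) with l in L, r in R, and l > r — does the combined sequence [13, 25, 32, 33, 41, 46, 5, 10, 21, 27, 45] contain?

For each element r of the right run, count left-run elements greater than r:
r = 5: 13, 25, 32, 33, 41, 46 → 6
r = 10: 13, 25, 32, 33, 41, 46 → 6
r = 21: 25, 32, 33, 41, 46 → 5
r = 27: 32, 33, 41, 46 → 4
r = 45: 46 → 1
Cross-inversions: 6 + 6 + 5 + 4 + 1 = 22

22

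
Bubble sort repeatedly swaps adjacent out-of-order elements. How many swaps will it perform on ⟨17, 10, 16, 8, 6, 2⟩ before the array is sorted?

14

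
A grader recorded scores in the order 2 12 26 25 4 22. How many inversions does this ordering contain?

6 inversions

Out-of-order index pairs (1-indexed):
(2,5): 12 > 4
(3,4): 26 > 25
(3,5): 26 > 4
(3,6): 26 > 22
(4,5): 25 > 4
(4,6): 25 > 22
That's 6 pairs.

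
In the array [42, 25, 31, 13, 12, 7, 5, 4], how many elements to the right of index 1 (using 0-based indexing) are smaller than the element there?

The element at index 1 is 25.
Elements after it: 31, 13, 12, 7, 5, 4
Those smaller than 25: 13, 12, 7, 5, 4

5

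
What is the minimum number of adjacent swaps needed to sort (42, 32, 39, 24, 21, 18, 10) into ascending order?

The minimum number of adjacent swaps to sort an array equals its inversion count, since every such swap removes exactly one inversion.
Count inversions — for each element, later elements that are smaller:
42: 32, 39, 24, 21, 18, 10 → 6
32: 24, 21, 18, 10 → 4
39: 24, 21, 18, 10 → 4
24: 21, 18, 10 → 3
21: 18, 10 → 2
18: 10 → 1
10: none → 0
Total inversions: 6 + 4 + 4 + 3 + 2 + 1 + 0 = 20

20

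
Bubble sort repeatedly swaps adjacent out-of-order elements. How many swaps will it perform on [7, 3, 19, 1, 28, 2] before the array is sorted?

8

The minimum number of adjacent swaps to sort an array equals its inversion count, since every such swap removes exactly one inversion.
Count inversions — for each element, later elements that are smaller:
7: 3, 1, 2 → 3
3: 1, 2 → 2
19: 1, 2 → 2
1: none → 0
28: 2 → 1
2: none → 0
Total inversions: 3 + 2 + 2 + 0 + 1 + 0 = 8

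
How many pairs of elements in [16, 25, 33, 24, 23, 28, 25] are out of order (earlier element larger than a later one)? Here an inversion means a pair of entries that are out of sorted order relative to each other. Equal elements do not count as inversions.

8

Listing every pair i<j with a[i]>a[j] (using 1-based positions):
(2,4): 25 > 24
(2,5): 25 > 23
(3,4): 33 > 24
(3,5): 33 > 23
(3,6): 33 > 28
(3,7): 33 > 25
(4,5): 24 > 23
(6,7): 28 > 25
That's 8 pairs.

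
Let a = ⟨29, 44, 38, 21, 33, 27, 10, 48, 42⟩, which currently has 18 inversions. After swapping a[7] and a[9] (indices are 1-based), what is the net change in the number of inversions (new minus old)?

Positions 7 and 9 hold 10 and 42; after swapping, the array is [29, 44, 38, 21, 33, 27, 42, 48, 10].
Count, for each position, how many later elements it exceeds:
29 → 21, 27, 10 → 3
44 → 38, 21, 33, 27, 42, 10 → 6
38 → 21, 33, 27, 10 → 4
21 → 10 → 1
33 → 27, 10 → 2
27 → 10 → 1
42 → 10 → 1
48 → 10 → 1
10 → none → 0
Sum: 3 + 6 + 4 + 1 + 2 + 1 + 1 + 1 + 0 = 19
Change: 19 − 18 = +1

+1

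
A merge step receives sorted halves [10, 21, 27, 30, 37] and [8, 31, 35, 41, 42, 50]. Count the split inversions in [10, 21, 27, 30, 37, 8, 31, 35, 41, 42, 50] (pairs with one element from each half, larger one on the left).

7 split inversions

Take each right-half value and tally the left-half values above it:
r = 8: 10, 21, 27, 30, 37 → 5
r = 31: 37 → 1
r = 35: 37 → 1
r = 41: none → 0
r = 42: none → 0
r = 50: none → 0
Cross-inversions: 5 + 1 + 1 + 0 + 0 + 0 = 7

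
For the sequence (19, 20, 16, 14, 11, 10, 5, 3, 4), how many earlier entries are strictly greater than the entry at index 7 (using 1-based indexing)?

The element at index 7 is 5.
Elements before it: 19, 20, 16, 14, 11, 10
Those larger than 5: 19, 20, 16, 14, 11, 10

6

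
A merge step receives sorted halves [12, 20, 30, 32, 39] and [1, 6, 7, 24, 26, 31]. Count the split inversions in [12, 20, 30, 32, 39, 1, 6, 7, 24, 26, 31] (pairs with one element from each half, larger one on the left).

23

Take each right-half value and tally the left-half values above it:
r = 1: 12, 20, 30, 32, 39 → 5
r = 6: 12, 20, 30, 32, 39 → 5
r = 7: 12, 20, 30, 32, 39 → 5
r = 24: 30, 32, 39 → 3
r = 26: 30, 32, 39 → 3
r = 31: 32, 39 → 2
Cross-inversions: 5 + 5 + 5 + 3 + 3 + 2 = 23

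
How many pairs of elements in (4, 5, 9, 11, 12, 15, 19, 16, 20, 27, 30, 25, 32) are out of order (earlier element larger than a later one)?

Inversions: 3

Sweep left to right; for each value list the smaller values that follow it:
4 → none → 0
5 → none → 0
9 → none → 0
11 → none → 0
12 → none → 0
15 → none → 0
19 → 16 → 1
16 → none → 0
20 → none → 0
27 → 25 → 1
30 → 25 → 1
25 → none → 0
32 → none → 0
Sum: 0 + 0 + 0 + 0 + 0 + 0 + 1 + 0 + 0 + 1 + 1 + 0 + 0 = 3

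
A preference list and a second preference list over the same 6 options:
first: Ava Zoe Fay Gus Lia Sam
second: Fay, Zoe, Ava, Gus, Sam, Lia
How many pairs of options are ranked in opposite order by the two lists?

4

Assign each item its position (1..6) in the first ordering, then rewrite the second ordering as that position sequence:
positions: Ava→1, Zoe→2, Fay→3, Gus→4, Lia→5, Sam→6
second ordering as positions: [3, 2, 1, 4, 6, 5]
Discordant pairs = inversions in this position sequence.
3: 2, 1 → 2
2: 1 → 1
1: 0
4: 0
6: 5 → 1
5: 0
Total: 2 + 1 + 0 + 0 + 1 + 0 = 4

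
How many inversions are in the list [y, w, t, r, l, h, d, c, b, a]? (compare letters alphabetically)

Element-by-element contributions:
y → w, t, r, l, h, d, c, b, a → 9
w → t, r, l, h, d, c, b, a → 8
t → r, l, h, d, c, b, a → 7
r → l, h, d, c, b, a → 6
l → h, d, c, b, a → 5
h → d, c, b, a → 4
d → c, b, a → 3
c → b, a → 2
b → a → 1
a → none → 0
Sum: 9 + 8 + 7 + 6 + 5 + 4 + 3 + 2 + 1 + 0 = 45

45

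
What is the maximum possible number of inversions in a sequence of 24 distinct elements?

276 inversions

The maximum occurs when the array is in strictly decreasing order: every one of the C(24, 2) pairs is inverted.
C(24, 2) = 24·23/2 = 276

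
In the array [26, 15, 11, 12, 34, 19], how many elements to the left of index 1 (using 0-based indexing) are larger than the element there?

1

The element at index 1 is 15.
Elements before it: 26
Those larger than 15: 26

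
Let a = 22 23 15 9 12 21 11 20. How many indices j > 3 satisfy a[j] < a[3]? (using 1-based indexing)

3

The element at index 3 is 15.
Elements after it: 9, 12, 21, 11, 20
Those smaller than 15: 9, 12, 11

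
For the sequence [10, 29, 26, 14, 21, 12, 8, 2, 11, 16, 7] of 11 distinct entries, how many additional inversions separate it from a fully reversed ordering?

16

Maximum inversions for 11 distinct elements is C(11, 2) = 11·10/2 = 55.
Current inversions — for each element, count later smaller elements:
10: 3
29: 9
26: 8
14: 5
21: 6
12: 4
8: 2
2: 0
11: 1
16: 1
7: 0
Current total: 3 + 9 + 8 + 5 + 6 + 4 + 2 + 0 + 1 + 1 + 0 = 39
Shortfall: 55 − 39 = 16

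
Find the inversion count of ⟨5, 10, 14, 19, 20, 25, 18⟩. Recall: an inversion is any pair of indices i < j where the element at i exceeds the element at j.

Listing every pair i<j with a[i]>a[j] (using 0-based positions):
(3,6): 19 > 18
(4,6): 20 > 18
(5,6): 25 > 18
That's 3 pairs.

3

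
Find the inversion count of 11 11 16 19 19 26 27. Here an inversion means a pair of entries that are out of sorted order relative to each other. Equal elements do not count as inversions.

0 out-of-order pairs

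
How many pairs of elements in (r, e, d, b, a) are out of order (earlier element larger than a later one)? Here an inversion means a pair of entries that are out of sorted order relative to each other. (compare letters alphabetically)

10

For each element, count later entries that are smaller:
r → e, d, b, a → 4
e → d, b, a → 3
d → b, a → 2
b → a → 1
a → none → 0
Sum: 4 + 3 + 2 + 1 + 0 = 10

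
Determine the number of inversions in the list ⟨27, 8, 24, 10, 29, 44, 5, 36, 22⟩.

Sweep left to right; for each value list the smaller values that follow it:
27 → 8, 24, 10, 5, 22 → 5
8 → 5 → 1
24 → 10, 5, 22 → 3
10 → 5 → 1
29 → 5, 22 → 2
44 → 5, 36, 22 → 3
5 → none → 0
36 → 22 → 1
22 → none → 0
Sum: 5 + 1 + 3 + 1 + 2 + 3 + 0 + 1 + 0 = 16

16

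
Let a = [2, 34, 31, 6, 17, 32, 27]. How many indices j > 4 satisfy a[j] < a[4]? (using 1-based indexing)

0

The element at index 4 is 6.
Elements after it: 17, 32, 27
None of them are smaller than 6.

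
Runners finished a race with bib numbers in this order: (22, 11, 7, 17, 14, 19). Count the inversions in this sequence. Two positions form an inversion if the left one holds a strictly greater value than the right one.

Count, for each position, how many later elements it exceeds:
22: 5
11: 1
7: 0
17: 1
14: 0
19: 0
Sum: 5 + 1 + 0 + 1 + 0 + 0 = 7

7 inversions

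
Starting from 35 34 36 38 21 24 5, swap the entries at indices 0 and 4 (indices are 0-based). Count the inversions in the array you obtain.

There are 12 inversions.

Positions 0 and 4 hold 35 and 21; after swapping, the array is [21, 34, 36, 38, 35, 24, 5].
Sweep left to right; for each value list the smaller values that follow it:
21: 1
34: 2
36: 3
38: 3
35: 2
24: 1
5: 0
Sum: 1 + 2 + 3 + 3 + 2 + 1 + 0 = 12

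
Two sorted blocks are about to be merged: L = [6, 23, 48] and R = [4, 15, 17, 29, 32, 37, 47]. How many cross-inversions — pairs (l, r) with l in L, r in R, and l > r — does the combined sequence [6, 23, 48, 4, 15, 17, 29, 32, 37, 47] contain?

11 split inversions

Count, for every r in R, how many entries of L exceed r:
r = 4: 6, 23, 48 → 3
r = 15: 23, 48 → 2
r = 17: 23, 48 → 2
r = 29: 48 → 1
r = 32: 48 → 1
r = 37: 48 → 1
r = 47: 48 → 1
Cross-inversions: 3 + 2 + 2 + 1 + 1 + 1 + 1 = 11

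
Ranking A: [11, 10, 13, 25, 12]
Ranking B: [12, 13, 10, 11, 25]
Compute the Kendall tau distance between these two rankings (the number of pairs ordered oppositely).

7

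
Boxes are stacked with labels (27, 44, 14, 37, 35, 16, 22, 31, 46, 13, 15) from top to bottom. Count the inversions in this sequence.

33 out-of-order pairs

Element-by-element contributions:
27 → 14, 16, 22, 13, 15 → 5
44 → 14, 37, 35, 16, 22, 31, 13, 15 → 8
14 → 13 → 1
37 → 35, 16, 22, 31, 13, 15 → 6
35 → 16, 22, 31, 13, 15 → 5
16 → 13, 15 → 2
22 → 13, 15 → 2
31 → 13, 15 → 2
46 → 13, 15 → 2
13 → none → 0
15 → none → 0
Sum: 5 + 8 + 1 + 6 + 5 + 2 + 2 + 2 + 2 + 0 + 0 = 33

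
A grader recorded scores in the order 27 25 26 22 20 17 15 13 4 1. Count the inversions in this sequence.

44 inversions

Element-by-element contributions:
27 → 25, 26, 22, 20, 17, 15, 13, 4, 1 → 9
25 → 22, 20, 17, 15, 13, 4, 1 → 7
26 → 22, 20, 17, 15, 13, 4, 1 → 7
22 → 20, 17, 15, 13, 4, 1 → 6
20 → 17, 15, 13, 4, 1 → 5
17 → 15, 13, 4, 1 → 4
15 → 13, 4, 1 → 3
13 → 4, 1 → 2
4 → 1 → 1
1 → none → 0
Sum: 9 + 7 + 7 + 6 + 5 + 4 + 3 + 2 + 1 + 0 = 44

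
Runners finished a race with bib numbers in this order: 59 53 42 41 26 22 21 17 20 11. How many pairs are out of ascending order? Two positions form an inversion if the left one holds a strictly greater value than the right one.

Out-of-order pairs: 44

Count, for each position, how many later elements it exceeds:
59: 9
53: 8
42: 7
41: 6
26: 5
22: 4
21: 3
17: 1
20: 1
11: 0
Sum: 9 + 8 + 7 + 6 + 5 + 4 + 3 + 1 + 1 + 0 = 44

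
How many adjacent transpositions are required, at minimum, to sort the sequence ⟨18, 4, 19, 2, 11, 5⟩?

9

Each adjacent swap fixes exactly one inversion, so the minimum swap count equals the number of inversions.
Count inversions — for each element, later elements that are smaller:
18: 4, 2, 11, 5 → 4
4: 2 → 1
19: 2, 11, 5 → 3
2: none → 0
11: 5 → 1
5: none → 0
Total inversions: 4 + 1 + 3 + 0 + 1 + 0 = 9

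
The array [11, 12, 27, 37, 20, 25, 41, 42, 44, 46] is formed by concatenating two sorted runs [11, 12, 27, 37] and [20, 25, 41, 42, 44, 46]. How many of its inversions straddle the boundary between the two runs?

4

Take each right-half value and tally the left-half values above it:
r = 20: 27, 37 → 2
r = 25: 27, 37 → 2
r = 41: none → 0
r = 42: none → 0
r = 44: none → 0
r = 46: none → 0
Cross-inversions: 2 + 2 + 0 + 0 + 0 + 0 = 4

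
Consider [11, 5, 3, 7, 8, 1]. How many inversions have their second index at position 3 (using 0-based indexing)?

The element at index 3 is 7.
Elements before it: 11, 5, 3
Those larger than 7: 11

1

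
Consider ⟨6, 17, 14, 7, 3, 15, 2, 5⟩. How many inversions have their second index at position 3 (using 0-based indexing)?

The element at index 3 is 7.
Elements before it: 6, 17, 14
Those larger than 7: 17, 14

2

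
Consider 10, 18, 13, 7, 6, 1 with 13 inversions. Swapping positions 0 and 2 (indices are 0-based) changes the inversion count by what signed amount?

Positions 0 and 2 hold 10 and 13; after swapping, the array is [13, 18, 10, 7, 6, 1].
Sweep left to right; for each value list the smaller values that follow it:
13: 4
18: 4
10: 3
7: 2
6: 1
1: 0
Sum: 4 + 4 + 3 + 2 + 1 + 0 = 14
Change: 14 − 13 = +1

+1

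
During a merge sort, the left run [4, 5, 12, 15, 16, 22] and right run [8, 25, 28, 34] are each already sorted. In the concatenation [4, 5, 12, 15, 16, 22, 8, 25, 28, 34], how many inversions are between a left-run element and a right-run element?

4 split inversions

For each element r of the right run, count left-run elements greater than r:
r = 8: 12, 15, 16, 22 → 4
r = 25: none → 0
r = 28: none → 0
r = 34: none → 0
Cross-inversions: 4 + 0 + 0 + 0 = 4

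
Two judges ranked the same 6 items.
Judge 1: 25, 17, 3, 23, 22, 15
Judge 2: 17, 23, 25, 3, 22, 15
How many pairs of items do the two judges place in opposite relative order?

Assign each item its position (1..6) in the first ordering, then rewrite the second ordering as that position sequence:
positions: 25→1, 17→2, 3→3, 23→4, 22→5, 15→6
second ordering as positions: [2, 4, 1, 3, 5, 6]
Discordant pairs = inversions in this position sequence.
2: 1 → 1
4: 1, 3 → 2
1: 0
3: 0
5: 0
6: 0
Total: 1 + 2 + 0 + 0 + 0 + 0 = 3

3 discordant pairs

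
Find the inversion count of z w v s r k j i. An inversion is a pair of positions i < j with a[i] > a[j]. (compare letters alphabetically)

For each element, count later entries that are smaller:
z → w, v, s, r, k, j, i → 7
w → v, s, r, k, j, i → 6
v → s, r, k, j, i → 5
s → r, k, j, i → 4
r → k, j, i → 3
k → j, i → 2
j → i → 1
i → none → 0
Sum: 7 + 6 + 5 + 4 + 3 + 2 + 1 + 0 = 28

28 inversions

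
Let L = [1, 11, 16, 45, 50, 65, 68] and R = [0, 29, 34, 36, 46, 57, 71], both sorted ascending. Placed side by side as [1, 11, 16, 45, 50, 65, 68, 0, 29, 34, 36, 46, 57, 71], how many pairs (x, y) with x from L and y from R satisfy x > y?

There are 24 cross-inversions.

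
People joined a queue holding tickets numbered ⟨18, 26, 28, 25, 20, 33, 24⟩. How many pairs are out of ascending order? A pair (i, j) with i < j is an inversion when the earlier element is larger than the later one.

9

Listing every pair i<j with a[i]>a[j] (using 0-based positions):
(1,3): 26 > 25
(1,4): 26 > 20
(1,6): 26 > 24
(2,3): 28 > 25
(2,4): 28 > 20
(2,6): 28 > 24
(3,4): 25 > 20
(3,6): 25 > 24
(5,6): 33 > 24
That's 9 pairs.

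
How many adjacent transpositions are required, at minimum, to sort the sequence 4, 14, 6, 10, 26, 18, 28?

Each adjacent swap fixes exactly one inversion, so the minimum swap count equals the number of inversions.
Count inversions — for each element, later elements that are smaller:
4: none → 0
14: 6, 10 → 2
6: none → 0
10: none → 0
26: 18 → 1
18: none → 0
28: none → 0
Total inversions: 0 + 2 + 0 + 0 + 1 + 0 + 0 = 3

3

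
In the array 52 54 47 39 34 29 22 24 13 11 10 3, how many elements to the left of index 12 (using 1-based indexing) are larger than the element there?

11

The element at index 12 is 3.
Elements before it: 52, 54, 47, 39, 34, 29, 22, 24, 13, 11, 10
Those larger than 3: 52, 54, 47, 39, 34, 29, 22, 24, 13, 11, 10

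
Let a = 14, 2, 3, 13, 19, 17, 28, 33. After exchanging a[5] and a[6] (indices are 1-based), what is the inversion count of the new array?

Positions 5 and 6 hold 19 and 17; after swapping, the array is [14, 2, 3, 13, 17, 19, 28, 33].
Element-by-element contributions:
14: 3
2: 0
3: 0
13: 0
17: 0
19: 0
28: 0
33: 0
Sum: 3 + 0 + 0 + 0 + 0 + 0 + 0 + 0 = 3

3 inversions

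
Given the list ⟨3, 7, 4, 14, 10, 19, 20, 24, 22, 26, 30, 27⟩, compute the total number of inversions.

Count, for each position, how many later elements it exceeds:
3: 0
7: 1
4: 0
14: 1
10: 0
19: 0
20: 0
24: 1
22: 0
26: 0
30: 1
27: 0
Sum: 0 + 1 + 0 + 1 + 0 + 0 + 0 + 1 + 0 + 0 + 1 + 0 = 4

Out-of-order pairs: 4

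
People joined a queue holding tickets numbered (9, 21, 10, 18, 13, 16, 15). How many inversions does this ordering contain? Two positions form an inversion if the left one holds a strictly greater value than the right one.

9

Sweep left to right; for each value list the smaller values that follow it:
9 → none → 0
21 → 10, 18, 13, 16, 15 → 5
10 → none → 0
18 → 13, 16, 15 → 3
13 → none → 0
16 → 15 → 1
15 → none → 0
Sum: 0 + 5 + 0 + 3 + 0 + 1 + 0 = 9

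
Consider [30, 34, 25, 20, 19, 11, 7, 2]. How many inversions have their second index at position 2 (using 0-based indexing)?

The element at index 2 is 25.
Elements before it: 30, 34
Those larger than 25: 30, 34

2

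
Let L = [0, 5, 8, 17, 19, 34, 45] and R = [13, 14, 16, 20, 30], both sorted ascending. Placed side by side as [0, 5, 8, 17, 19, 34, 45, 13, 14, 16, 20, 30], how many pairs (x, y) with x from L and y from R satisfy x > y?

Count, for every r in R, how many entries of L exceed r:
r = 13: 17, 19, 34, 45 → 4
r = 14: 17, 19, 34, 45 → 4
r = 16: 17, 19, 34, 45 → 4
r = 20: 34, 45 → 2
r = 30: 34, 45 → 2
Cross-inversions: 4 + 4 + 4 + 2 + 2 = 16

16 cross-inversions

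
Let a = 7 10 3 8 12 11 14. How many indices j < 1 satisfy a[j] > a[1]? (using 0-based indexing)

0

The element at index 1 is 10.
Elements before it: 7
None of them are larger than 10.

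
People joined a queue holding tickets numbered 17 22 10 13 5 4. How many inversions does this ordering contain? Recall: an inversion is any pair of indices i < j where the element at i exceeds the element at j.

For each element, count later entries that are smaller:
17: 4
22: 4
10: 2
13: 2
5: 1
4: 0
Sum: 4 + 4 + 2 + 2 + 1 + 0 = 13

There are 13 inversions.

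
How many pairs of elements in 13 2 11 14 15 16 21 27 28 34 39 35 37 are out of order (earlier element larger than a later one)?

Sweep left to right; for each value list the smaller values that follow it:
13: 2
2: 0
11: 0
14: 0
15: 0
16: 0
21: 0
27: 0
28: 0
34: 0
39: 2
35: 0
37: 0
Sum: 2 + 0 + 0 + 0 + 0 + 0 + 0 + 0 + 0 + 0 + 2 + 0 + 0 = 4

There are 4 inversions.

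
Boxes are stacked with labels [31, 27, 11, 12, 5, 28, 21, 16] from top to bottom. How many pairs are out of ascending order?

17

Element-by-element contributions:
31 → 27, 11, 12, 5, 28, 21, 16 → 7
27 → 11, 12, 5, 21, 16 → 5
11 → 5 → 1
12 → 5 → 1
5 → none → 0
28 → 21, 16 → 2
21 → 16 → 1
16 → none → 0
Sum: 7 + 5 + 1 + 1 + 0 + 2 + 1 + 0 = 17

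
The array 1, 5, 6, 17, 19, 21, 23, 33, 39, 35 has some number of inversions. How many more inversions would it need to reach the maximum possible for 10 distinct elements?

Maximum inversions for 10 distinct elements is C(10, 2) = 10·9/2 = 45.
Current inversions — for each element, count later smaller elements:
1: 0
5: 0
6: 0
17: 0
19: 0
21: 0
23: 0
33: 0
39: 1
35: 0
Current total: 0 + 0 + 0 + 0 + 0 + 0 + 0 + 0 + 1 + 0 = 1
Shortfall: 45 − 1 = 44

44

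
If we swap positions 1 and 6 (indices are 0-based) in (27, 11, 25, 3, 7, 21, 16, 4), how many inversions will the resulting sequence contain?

Positions 1 and 6 hold 11 and 16; after swapping, the array is [27, 16, 25, 3, 7, 21, 11, 4].
For each element, count later entries that are smaller:
27: 7
16: 4
25: 5
3: 0
7: 1
21: 2
11: 1
4: 0
Sum: 7 + 4 + 5 + 0 + 1 + 2 + 1 + 0 = 20

Inversions: 20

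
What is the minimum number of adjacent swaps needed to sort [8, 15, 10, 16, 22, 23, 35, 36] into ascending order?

There is 1 swap.

Each adjacent swap fixes exactly one inversion, so the minimum swap count equals the number of inversions.
Count inversions — for each element, later elements that are smaller:
8: none → 0
15: 10 → 1
10: none → 0
16: none → 0
22: none → 0
23: none → 0
35: none → 0
36: none → 0
Total inversions: 0 + 1 + 0 + 0 + 0 + 0 + 0 + 0 = 1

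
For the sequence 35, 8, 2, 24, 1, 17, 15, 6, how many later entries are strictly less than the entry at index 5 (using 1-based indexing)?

0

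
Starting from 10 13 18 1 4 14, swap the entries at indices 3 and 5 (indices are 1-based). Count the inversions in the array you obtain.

6 inversions

Positions 3 and 5 hold 18 and 4; after swapping, the array is [10, 13, 4, 1, 18, 14].
Sweep left to right; for each value list the smaller values that follow it:
10: 2
13: 2
4: 1
1: 0
18: 1
14: 0
Sum: 2 + 2 + 1 + 0 + 1 + 0 = 6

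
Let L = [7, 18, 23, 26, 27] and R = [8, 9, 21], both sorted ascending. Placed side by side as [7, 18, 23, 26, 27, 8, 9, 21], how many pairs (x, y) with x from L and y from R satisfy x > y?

Count, for every r in R, how many entries of L exceed r:
r = 8: 18, 23, 26, 27 → 4
r = 9: 18, 23, 26, 27 → 4
r = 21: 23, 26, 27 → 3
Cross-inversions: 4 + 4 + 3 = 11

11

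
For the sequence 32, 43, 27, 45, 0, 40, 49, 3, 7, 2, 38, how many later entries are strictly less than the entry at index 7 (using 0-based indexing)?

1 such element

The element at index 7 is 3.
Elements after it: 7, 2, 38
Those smaller than 3: 2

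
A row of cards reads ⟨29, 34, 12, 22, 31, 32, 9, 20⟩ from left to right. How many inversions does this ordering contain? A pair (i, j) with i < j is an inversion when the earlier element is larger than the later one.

17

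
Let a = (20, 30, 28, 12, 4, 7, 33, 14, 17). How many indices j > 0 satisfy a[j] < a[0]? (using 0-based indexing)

5

The element at index 0 is 20.
Elements after it: 30, 28, 12, 4, 7, 33, 14, 17
Those smaller than 20: 12, 4, 7, 14, 17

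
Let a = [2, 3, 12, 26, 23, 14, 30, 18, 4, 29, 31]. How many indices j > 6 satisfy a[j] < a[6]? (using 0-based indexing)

The element at index 6 is 30.
Elements after it: 18, 4, 29, 31
Those smaller than 30: 18, 4, 29

3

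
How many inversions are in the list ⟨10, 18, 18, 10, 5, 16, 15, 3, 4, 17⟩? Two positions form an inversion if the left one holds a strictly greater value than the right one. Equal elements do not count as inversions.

27

For each element, count later entries that are smaller:
10: 3
18: 7
18: 7
10: 3
5: 2
16: 3
15: 2
3: 0
4: 0
17: 0
Sum: 3 + 7 + 7 + 3 + 2 + 3 + 2 + 0 + 0 + 0 = 27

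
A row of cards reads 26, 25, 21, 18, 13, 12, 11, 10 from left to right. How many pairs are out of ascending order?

Sweep left to right; for each value list the smaller values that follow it:
26 → 25, 21, 18, 13, 12, 11, 10 → 7
25 → 21, 18, 13, 12, 11, 10 → 6
21 → 18, 13, 12, 11, 10 → 5
18 → 13, 12, 11, 10 → 4
13 → 12, 11, 10 → 3
12 → 11, 10 → 2
11 → 10 → 1
10 → none → 0
Sum: 7 + 6 + 5 + 4 + 3 + 2 + 1 + 0 = 28

28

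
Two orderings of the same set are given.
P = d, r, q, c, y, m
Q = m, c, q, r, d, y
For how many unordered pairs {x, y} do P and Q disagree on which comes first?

11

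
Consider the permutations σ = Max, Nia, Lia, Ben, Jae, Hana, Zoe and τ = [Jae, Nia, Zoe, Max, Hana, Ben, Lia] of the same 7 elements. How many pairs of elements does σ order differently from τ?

Assign each item its position (1..7) in the first ordering, then rewrite the second ordering as that position sequence:
positions: Max→1, Nia→2, Lia→3, Ben→4, Jae→5, Hana→6, Zoe→7
second ordering as positions: [5, 2, 7, 1, 6, 4, 3]
Discordant pairs = inversions in this position sequence.
5: 2, 1, 4, 3 → 4
2: 1 → 1
7: 1, 6, 4, 3 → 4
1: 0
6: 4, 3 → 2
4: 3 → 1
3: 0
Total: 4 + 1 + 4 + 0 + 2 + 1 + 0 = 12

12 discordant pairs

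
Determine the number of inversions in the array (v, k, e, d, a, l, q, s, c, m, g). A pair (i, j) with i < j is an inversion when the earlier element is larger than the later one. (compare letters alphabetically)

29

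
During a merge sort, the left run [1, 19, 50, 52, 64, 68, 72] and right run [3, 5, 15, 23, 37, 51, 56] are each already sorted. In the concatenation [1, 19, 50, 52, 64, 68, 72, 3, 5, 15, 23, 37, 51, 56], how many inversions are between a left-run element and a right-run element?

There are 35 cross-inversions.

For each element r of the right run, count left-run elements greater than r:
r = 3: 19, 50, 52, 64, 68, 72 → 6
r = 5: 19, 50, 52, 64, 68, 72 → 6
r = 15: 19, 50, 52, 64, 68, 72 → 6
r = 23: 50, 52, 64, 68, 72 → 5
r = 37: 50, 52, 64, 68, 72 → 5
r = 51: 52, 64, 68, 72 → 4
r = 56: 64, 68, 72 → 3
Cross-inversions: 6 + 6 + 6 + 5 + 5 + 4 + 3 = 35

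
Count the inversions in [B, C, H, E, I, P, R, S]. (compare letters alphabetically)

There is 1 out-of-order pair.

Element-by-element contributions:
B: 0
C: 0
H: 1
E: 0
I: 0
P: 0
R: 0
S: 0
Sum: 0 + 0 + 1 + 0 + 0 + 0 + 0 + 0 = 1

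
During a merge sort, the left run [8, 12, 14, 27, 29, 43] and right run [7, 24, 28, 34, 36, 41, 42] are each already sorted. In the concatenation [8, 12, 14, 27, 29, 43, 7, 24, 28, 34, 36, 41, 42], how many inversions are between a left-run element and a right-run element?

15

Count, for every r in R, how many entries of L exceed r:
r = 7: 8, 12, 14, 27, 29, 43 → 6
r = 24: 27, 29, 43 → 3
r = 28: 29, 43 → 2
r = 34: 43 → 1
r = 36: 43 → 1
r = 41: 43 → 1
r = 42: 43 → 1
Cross-inversions: 6 + 3 + 2 + 1 + 1 + 1 + 1 = 15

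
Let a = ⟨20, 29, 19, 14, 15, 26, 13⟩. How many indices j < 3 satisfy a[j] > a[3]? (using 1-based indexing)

The element at index 3 is 19.
Elements before it: 20, 29
Those larger than 19: 20, 29

2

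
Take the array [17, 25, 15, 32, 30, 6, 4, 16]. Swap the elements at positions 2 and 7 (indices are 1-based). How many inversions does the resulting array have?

Inversions: 13

Positions 2 and 7 hold 25 and 4; after swapping, the array is [17, 4, 15, 32, 30, 6, 25, 16].
For each element, count later entries that are smaller:
17 → 4, 15, 6, 16 → 4
4 → none → 0
15 → 6 → 1
32 → 30, 6, 25, 16 → 4
30 → 6, 25, 16 → 3
6 → none → 0
25 → 16 → 1
16 → none → 0
Sum: 4 + 0 + 1 + 4 + 3 + 0 + 1 + 0 = 13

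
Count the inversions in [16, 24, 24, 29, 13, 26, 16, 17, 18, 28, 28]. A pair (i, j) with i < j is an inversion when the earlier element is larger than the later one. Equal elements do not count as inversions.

Count, for each position, how many later elements it exceeds:
16 → 13 → 1
24 → 13, 16, 17, 18 → 4
24 → 13, 16, 17, 18 → 4
29 → 13, 26, 16, 17, 18, 28, 28 → 7
13 → none → 0
26 → 16, 17, 18 → 3
16 → none → 0
17 → none → 0
18 → none → 0
28 → none → 0
28 → none → 0
Sum: 1 + 4 + 4 + 7 + 0 + 3 + 0 + 0 + 0 + 0 + 0 = 19

19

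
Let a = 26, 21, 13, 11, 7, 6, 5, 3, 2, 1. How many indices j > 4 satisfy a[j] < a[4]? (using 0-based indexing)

The element at index 4 is 7.
Elements after it: 6, 5, 3, 2, 1
Those smaller than 7: 6, 5, 3, 2, 1

5 such elements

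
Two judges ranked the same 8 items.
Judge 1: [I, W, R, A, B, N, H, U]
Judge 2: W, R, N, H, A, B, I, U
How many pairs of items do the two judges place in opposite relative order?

10

Assign each item its position (1..8) in the first ordering, then rewrite the second ordering as that position sequence:
positions: I→1, W→2, R→3, A→4, B→5, N→6, H→7, U→8
second ordering as positions: [2, 3, 6, 7, 4, 5, 1, 8]
Discordant pairs = inversions in this position sequence.
2: 1 → 1
3: 1 → 1
6: 4, 5, 1 → 3
7: 4, 5, 1 → 3
4: 1 → 1
5: 1 → 1
1: 0
8: 0
Total: 1 + 1 + 3 + 3 + 1 + 1 + 0 + 0 = 10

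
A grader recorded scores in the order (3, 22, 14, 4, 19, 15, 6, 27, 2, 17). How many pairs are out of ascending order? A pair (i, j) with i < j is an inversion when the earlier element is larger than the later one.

21

For each element, count later entries that are smaller:
3: 1
22: 7
14: 3
4: 1
19: 4
15: 2
6: 1
27: 2
2: 0
17: 0
Sum: 1 + 7 + 3 + 1 + 4 + 2 + 1 + 2 + 0 + 0 = 21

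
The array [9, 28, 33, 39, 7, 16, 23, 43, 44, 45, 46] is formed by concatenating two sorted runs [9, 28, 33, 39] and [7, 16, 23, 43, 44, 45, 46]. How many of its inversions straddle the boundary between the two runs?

10 cross-inversions

For each element r of the right run, count left-run elements greater than r:
r = 7: 9, 28, 33, 39 → 4
r = 16: 28, 33, 39 → 3
r = 23: 28, 33, 39 → 3
r = 43: none → 0
r = 44: none → 0
r = 45: none → 0
r = 46: none → 0
Cross-inversions: 4 + 3 + 3 + 0 + 0 + 0 + 0 = 10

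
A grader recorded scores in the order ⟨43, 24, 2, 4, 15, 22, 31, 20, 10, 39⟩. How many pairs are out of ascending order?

Count, for each position, how many later elements it exceeds:
43: 9
24: 6
2: 0
4: 0
15: 1
22: 2
31: 2
20: 1
10: 0
39: 0
Sum: 9 + 6 + 0 + 0 + 1 + 2 + 2 + 1 + 0 + 0 = 21

21 inversions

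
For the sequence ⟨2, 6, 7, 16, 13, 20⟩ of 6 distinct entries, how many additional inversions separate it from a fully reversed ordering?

14

Maximum inversions for 6 distinct elements is C(6, 2) = 6·5/2 = 15.
Current inversions — for each element, count later smaller elements:
2: 0
6: 0
7: 0
16: 1
13: 0
20: 0
Current total: 0 + 0 + 0 + 1 + 0 + 0 = 1
Shortfall: 15 − 1 = 14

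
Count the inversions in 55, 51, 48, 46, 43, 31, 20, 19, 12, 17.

44

Sweep left to right; for each value list the smaller values that follow it:
55 → 51, 48, 46, 43, 31, 20, 19, 12, 17 → 9
51 → 48, 46, 43, 31, 20, 19, 12, 17 → 8
48 → 46, 43, 31, 20, 19, 12, 17 → 7
46 → 43, 31, 20, 19, 12, 17 → 6
43 → 31, 20, 19, 12, 17 → 5
31 → 20, 19, 12, 17 → 4
20 → 19, 12, 17 → 3
19 → 12, 17 → 2
12 → none → 0
17 → none → 0
Sum: 9 + 8 + 7 + 6 + 5 + 4 + 3 + 2 + 0 + 0 = 44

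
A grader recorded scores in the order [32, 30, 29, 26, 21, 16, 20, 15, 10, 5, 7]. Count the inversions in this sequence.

Count, for each position, how many later elements it exceeds:
32 → 30, 29, 26, 21, 16, 20, 15, 10, 5, 7 → 10
30 → 29, 26, 21, 16, 20, 15, 10, 5, 7 → 9
29 → 26, 21, 16, 20, 15, 10, 5, 7 → 8
26 → 21, 16, 20, 15, 10, 5, 7 → 7
21 → 16, 20, 15, 10, 5, 7 → 6
16 → 15, 10, 5, 7 → 4
20 → 15, 10, 5, 7 → 4
15 → 10, 5, 7 → 3
10 → 5, 7 → 2
5 → none → 0
7 → none → 0
Sum: 10 + 9 + 8 + 7 + 6 + 4 + 4 + 3 + 2 + 0 + 0 = 53

53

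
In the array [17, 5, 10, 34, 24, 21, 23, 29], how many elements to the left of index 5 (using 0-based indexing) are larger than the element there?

The element at index 5 is 21.
Elements before it: 17, 5, 10, 34, 24
Those larger than 21: 34, 24

2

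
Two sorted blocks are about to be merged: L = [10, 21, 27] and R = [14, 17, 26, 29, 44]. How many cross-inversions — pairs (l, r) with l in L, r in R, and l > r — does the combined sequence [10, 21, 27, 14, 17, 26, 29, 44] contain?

Take each right-half value and tally the left-half values above it:
r = 14: 21, 27 → 2
r = 17: 21, 27 → 2
r = 26: 27 → 1
r = 29: none → 0
r = 44: none → 0
Cross-inversions: 2 + 2 + 1 + 0 + 0 = 5

5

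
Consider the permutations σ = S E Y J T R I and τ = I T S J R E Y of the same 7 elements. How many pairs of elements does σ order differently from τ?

Assign each item its position (1..7) in the first ordering, then rewrite the second ordering as that position sequence:
positions: S→1, E→2, Y→3, J→4, T→5, R→6, I→7
second ordering as positions: [7, 5, 1, 4, 6, 2, 3]
Discordant pairs = inversions in this position sequence.
7: 5, 1, 4, 6, 2, 3 → 6
5: 1, 4, 2, 3 → 4
1: 0
4: 2, 3 → 2
6: 2, 3 → 2
2: 0
3: 0
Total: 6 + 4 + 0 + 2 + 2 + 0 + 0 = 14

14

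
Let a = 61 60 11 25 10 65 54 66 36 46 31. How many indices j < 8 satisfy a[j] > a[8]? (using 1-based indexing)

0

The element at index 8 is 66.
Elements before it: 61, 60, 11, 25, 10, 65, 54
None of them are larger than 66.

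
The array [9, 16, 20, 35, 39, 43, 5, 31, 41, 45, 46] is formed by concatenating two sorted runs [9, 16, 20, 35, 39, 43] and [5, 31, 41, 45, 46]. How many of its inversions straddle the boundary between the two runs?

Take each right-half value and tally the left-half values above it:
r = 5: 9, 16, 20, 35, 39, 43 → 6
r = 31: 35, 39, 43 → 3
r = 41: 43 → 1
r = 45: none → 0
r = 46: none → 0
Cross-inversions: 6 + 3 + 1 + 0 + 0 = 10

10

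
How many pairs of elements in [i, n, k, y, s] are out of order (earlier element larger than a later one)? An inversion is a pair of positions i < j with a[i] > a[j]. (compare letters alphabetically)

2 inversions

Sweep left to right; for each value list the smaller values that follow it:
i: 0
n: 1
k: 0
y: 1
s: 0
Sum: 0 + 1 + 0 + 1 + 0 = 2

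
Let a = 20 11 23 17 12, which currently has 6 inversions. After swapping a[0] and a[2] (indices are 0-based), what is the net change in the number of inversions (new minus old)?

+1

Positions 0 and 2 hold 20 and 23; after swapping, the array is [23, 11, 20, 17, 12].
For each element, count later entries that are smaller:
23: 4
11: 0
20: 2
17: 1
12: 0
Sum: 4 + 0 + 2 + 1 + 0 = 7
Change: 7 − 6 = +1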